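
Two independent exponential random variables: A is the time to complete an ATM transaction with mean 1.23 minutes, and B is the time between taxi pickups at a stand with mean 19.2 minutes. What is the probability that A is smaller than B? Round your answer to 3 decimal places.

λ_1 = 1/1.23 = 0.813008, λ_2 = 1/19.2 = 0.0520833.
For independent exponentials, P(A < B) = λ_1/(λ_1+λ_2) = 0.813008/0.865091 ≈ 0.940.

0.940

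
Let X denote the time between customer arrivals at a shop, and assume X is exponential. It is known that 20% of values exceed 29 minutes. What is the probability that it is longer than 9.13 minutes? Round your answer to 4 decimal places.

e^(−λ·29) = 0.20 ⇒ λ = −ln(0.20)/29 = 0.0554979.
P(X > 9.13) = e^(−0.0554979·9.13) = e^(−0.5067) ≈ 0.6025.

0.6025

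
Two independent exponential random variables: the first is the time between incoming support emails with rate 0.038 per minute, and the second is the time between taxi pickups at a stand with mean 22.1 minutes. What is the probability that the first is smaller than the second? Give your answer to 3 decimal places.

0.456

λ_1 = 0.038, λ_2 = 1/22.1 = 0.0452489.
For independent exponentials, P(the first < the second) = λ_1/(λ_1+λ_2) = 0.038/0.0832489 ≈ 0.456.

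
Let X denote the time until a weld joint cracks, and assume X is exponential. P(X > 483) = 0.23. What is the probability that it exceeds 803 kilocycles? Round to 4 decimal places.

0.0869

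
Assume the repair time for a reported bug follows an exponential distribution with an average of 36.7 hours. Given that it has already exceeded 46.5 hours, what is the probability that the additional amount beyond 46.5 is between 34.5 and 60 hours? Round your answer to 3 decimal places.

0.196

The rate is λ = 1/36.7 = 0.027248 per hour.
Memoryless: the residual past 46.5 is again Exp(λ).
P(34.5 < residual < 60) = e^(−λ·34.5) − e^(−λ·60) = 0.39061 − 0.19498 ≈ 0.196.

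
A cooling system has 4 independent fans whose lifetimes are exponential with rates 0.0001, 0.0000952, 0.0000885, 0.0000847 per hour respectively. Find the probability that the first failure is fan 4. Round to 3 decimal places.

0.230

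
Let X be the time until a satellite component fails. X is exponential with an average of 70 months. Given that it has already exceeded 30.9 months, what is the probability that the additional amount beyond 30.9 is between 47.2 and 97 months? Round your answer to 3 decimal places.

The rate is λ = 1/70 = 0.0142857 per month.
Memoryless: the residual past 30.9 is again Exp(λ).
P(47.2 < residual < 97) = e^(−λ·47.2) − e^(−λ·97) = 0.50952 − 0.25015 ≈ 0.259.

0.259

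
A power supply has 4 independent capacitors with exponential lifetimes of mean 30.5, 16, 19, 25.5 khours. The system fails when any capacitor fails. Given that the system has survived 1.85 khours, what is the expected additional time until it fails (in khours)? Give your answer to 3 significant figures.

First-failure rate Σλ = 1/30.5 + 1/16 + 1/19 + 1/25.5 = 0.187134.
By memorylessness the expected residual is 1/Σλ = 5.34376 khours, regardless of the 1.85 already elapsed.

5.34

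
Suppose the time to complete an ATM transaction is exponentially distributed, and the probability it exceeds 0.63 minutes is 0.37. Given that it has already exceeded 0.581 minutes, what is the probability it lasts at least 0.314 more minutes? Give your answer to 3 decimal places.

0.609

From e^(−λ·0.63) = 0.37, λ = −ln(0.37)/0.63 = 1.57818.
Memoryless: P(X > 0.581+0.314 | X > 0.581) = P(X > 0.314) = e^(−1.57818·0.314) ≈ 0.609.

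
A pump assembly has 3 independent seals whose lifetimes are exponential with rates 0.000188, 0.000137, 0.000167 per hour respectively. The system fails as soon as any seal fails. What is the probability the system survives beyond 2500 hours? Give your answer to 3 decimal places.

0.292

The time to first failure is exponential with rate Σλ = 0.000188 + 0.000137 + 0.000167 = 0.000492.
P(min > 2500) = e^(−0.000492·2500) = e^(−1.23) ≈ 0.292.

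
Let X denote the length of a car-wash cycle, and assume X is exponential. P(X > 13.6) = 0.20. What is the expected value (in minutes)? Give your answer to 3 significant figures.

8.45

e^(−λ·13.6) = 0.20 ⇒ λ = −ln(0.20)/13.6 = 0.118341.
Mean = 1/λ = 8.45016 minutes.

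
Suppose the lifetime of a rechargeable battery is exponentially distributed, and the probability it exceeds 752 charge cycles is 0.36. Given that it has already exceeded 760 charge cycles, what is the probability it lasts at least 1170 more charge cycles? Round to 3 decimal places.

From e^(−λ·752) = 0.36, λ = −ln(0.36)/752 = 0.00135858.
Memoryless: P(X > 760+1170 | X > 760) = P(X > 1170) = e^(−0.00135858·1170) ≈ 0.204.

0.204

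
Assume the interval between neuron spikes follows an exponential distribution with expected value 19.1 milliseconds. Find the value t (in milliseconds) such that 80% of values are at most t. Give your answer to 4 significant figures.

The rate is λ = 1/19.1 = 0.052356 per millisecond.
Set 1 − e^(−λt) = 0.8, so t = −ln(0.2)/λ = 1.6094/0.052356 ≈ 30.7403 milliseconds.

30.74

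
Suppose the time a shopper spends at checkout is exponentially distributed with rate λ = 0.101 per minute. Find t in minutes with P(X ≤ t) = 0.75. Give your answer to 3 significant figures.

13.7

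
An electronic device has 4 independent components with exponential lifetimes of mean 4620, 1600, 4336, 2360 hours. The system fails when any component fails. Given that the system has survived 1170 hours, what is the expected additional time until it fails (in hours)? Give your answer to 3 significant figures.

669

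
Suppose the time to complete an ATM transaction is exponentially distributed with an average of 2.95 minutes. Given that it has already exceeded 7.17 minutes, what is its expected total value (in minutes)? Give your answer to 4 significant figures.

10.12

The rate is λ = 1/2.95 = 0.338983 per minute.
By memorylessness, E[X | X > 7.17] = 7.17 + 1/λ = 7.17 + 2.95 = 10.12 minutes.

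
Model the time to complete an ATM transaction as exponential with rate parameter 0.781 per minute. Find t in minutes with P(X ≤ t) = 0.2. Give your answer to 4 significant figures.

0.2857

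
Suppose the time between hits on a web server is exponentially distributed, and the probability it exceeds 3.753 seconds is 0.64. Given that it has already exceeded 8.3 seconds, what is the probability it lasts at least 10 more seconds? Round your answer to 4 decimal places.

From e^(−λ·3.753) = 0.64, λ = −ln(0.64)/3.753 = 0.118915.
Memoryless: P(X > 8.3+10 | X > 8.3) = P(X > 10) = e^(−0.118915·10) ≈ 0.3045.

0.3045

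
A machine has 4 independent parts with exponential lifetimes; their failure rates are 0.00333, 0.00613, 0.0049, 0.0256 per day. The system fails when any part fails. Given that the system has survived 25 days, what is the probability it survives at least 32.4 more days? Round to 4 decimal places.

0.2740

Time to first failure ~ Exp(Σλ) with Σλ = 0.03996.
By memorylessness, P(T > 25+32.4 | T > 25) = P(T > 32.4) = e^(−0.03996·32.4) ≈ 0.2740.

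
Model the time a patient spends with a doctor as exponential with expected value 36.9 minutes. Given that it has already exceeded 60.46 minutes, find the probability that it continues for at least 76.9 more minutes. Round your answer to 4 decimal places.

0.1244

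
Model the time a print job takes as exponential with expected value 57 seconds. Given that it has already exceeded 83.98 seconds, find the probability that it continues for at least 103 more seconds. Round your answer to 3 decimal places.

The rate is λ = 1/57 = 0.0175439 per second.
P(X > s+t | X > s) = e^(−λ(s+t))/e^(−λs) = e^(−λt), independent of s = 83.98.
P(X > 103) = e^(−1.807) ≈ 0.164.

0.164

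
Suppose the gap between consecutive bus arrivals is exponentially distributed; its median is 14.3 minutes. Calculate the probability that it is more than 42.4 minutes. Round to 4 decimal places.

For an exponential, median = ln(2)/λ, so λ = ln 2 / 14.3 = 0.0484718 per minute.
P(X > 42.4) = e^(−λ·42.4) = e^(−2.0552) ≈ 0.1281.

0.1281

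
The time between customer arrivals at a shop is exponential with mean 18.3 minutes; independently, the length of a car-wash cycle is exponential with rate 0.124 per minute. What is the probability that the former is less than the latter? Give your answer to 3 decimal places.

λ_1 = 1/18.3 = 0.0546448, λ_2 = 0.124.
For independent exponentials, P(the former < the latter) = λ_1/(λ_1+λ_2) = 0.0546448/0.178645 ≈ 0.306.

0.306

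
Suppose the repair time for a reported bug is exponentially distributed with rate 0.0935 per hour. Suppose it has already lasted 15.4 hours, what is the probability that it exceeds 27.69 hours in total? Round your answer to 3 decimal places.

0.317

By the memoryless property, P(X > 15.4+12.29 | X > 15.4) = P(X > 12.29).
P(X > 12.29) = e^(−1.1491) ≈ 0.317.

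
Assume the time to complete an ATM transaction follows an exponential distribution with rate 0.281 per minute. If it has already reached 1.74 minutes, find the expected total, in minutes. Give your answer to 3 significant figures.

By memorylessness, E[X | X > 1.74] = 1.74 + 1/λ = 1.74 + 3.55872 = 5.29872 minutes.

5.30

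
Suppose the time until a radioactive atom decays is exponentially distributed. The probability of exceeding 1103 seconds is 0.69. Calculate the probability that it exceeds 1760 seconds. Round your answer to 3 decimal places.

e^(−λ·1103) = 0.69 ⇒ λ = −ln(0.69)/1103 = 0.000336413.
P(X > 1760) = e^(−0.000336413·1760) = e^(−0.59209) ≈ 0.553.

0.553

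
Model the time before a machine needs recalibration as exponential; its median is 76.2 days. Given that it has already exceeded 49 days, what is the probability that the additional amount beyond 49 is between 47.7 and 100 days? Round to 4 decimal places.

0.2453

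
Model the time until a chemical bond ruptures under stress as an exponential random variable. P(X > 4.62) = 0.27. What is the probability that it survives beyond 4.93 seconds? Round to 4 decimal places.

e^(−λ·4.62) = 0.27 ⇒ λ = −ln(0.27)/4.62 = 0.283405.
P(X > 4.93) = e^(−0.283405·4.93) = e^(−1.3972) ≈ 0.2473.

0.2473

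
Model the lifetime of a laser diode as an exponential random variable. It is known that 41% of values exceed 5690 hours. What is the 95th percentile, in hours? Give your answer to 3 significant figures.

19100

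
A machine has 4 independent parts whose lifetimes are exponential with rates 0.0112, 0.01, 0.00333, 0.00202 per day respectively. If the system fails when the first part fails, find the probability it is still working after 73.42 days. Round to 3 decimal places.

0.142

The time to first failure is exponential with rate Σλ = 0.0112 + 0.01 + 0.00333 + 0.00202 = 0.02655.
P(min > 73.42) = e^(−0.02655·73.42) = e^(−1.9493) ≈ 0.142.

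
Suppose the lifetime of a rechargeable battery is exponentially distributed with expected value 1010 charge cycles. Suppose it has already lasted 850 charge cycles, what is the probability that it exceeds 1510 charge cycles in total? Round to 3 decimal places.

The rate is λ = 1/1010 = 0.000990099 per charge cycle.
By the memoryless property, P(X > 850+660 | X > 850) = P(X > 660).
P(X > 660) = e^(−0.65347) ≈ 0.520.

0.520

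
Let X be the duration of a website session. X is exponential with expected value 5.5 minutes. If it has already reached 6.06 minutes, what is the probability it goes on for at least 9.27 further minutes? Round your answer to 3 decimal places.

The rate is λ = 1/5.5 = 0.181818 per minute.
The exponential is memoryless, so the remaining time is again Exp(λ): the condition X > 6.06 is irrelevant.
P(X > 9.27) = e^(−1.6855) ≈ 0.185.

0.185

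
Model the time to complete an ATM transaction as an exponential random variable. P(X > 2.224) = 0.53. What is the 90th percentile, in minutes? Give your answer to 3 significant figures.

8.07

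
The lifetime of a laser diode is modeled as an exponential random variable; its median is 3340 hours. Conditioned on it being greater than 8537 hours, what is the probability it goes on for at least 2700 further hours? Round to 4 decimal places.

0.5710

For an exponential, median = ln(2)/λ, so λ = ln 2 / 3340 = 0.000207529 per hour.
The exponential is memoryless, so the remaining time is again Exp(λ): the condition X > 8537 is irrelevant.
P(X > 2700) = e^(−0.56033) ≈ 0.5710.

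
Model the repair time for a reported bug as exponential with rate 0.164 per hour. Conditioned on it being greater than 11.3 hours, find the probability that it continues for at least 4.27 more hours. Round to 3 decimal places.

0.496

The exponential is memoryless, so the remaining time is again Exp(λ): the condition X > 11.3 is irrelevant.
P(X > 4.27) = e^(−0.70028) ≈ 0.496.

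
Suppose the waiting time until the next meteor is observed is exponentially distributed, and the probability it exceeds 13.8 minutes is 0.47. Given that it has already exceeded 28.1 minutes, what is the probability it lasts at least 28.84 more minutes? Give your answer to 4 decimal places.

0.2064

From e^(−λ·13.8) = 0.47, λ = −ln(0.47)/13.8 = 0.0547118.
Memoryless: P(X > 28.1+28.84 | X > 28.1) = P(X > 28.84) = e^(−0.0547118·28.84) ≈ 0.2064.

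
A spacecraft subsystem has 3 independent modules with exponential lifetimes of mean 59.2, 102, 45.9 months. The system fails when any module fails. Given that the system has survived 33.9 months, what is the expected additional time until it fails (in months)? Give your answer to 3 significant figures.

First-failure rate Σλ = 1/59.2 + 1/102 + 1/45.9 = 0.0484823.
By memorylessness the expected residual is 1/Σλ = 20.6261 months, regardless of the 33.9 already elapsed.

20.6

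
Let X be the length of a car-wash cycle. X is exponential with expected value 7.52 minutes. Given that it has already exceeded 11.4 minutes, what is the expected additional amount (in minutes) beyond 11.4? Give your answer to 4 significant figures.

7.520

The rate is λ = 1/7.52 = 0.132979 per minute.
By memorylessness, the remaining amount past any threshold is again Exp(λ) with mean 1/λ = 7.52 minutes.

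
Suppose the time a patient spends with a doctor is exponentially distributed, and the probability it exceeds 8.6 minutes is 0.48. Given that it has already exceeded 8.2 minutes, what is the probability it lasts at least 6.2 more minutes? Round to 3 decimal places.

From e^(−λ·8.6) = 0.48, λ = −ln(0.48)/8.6 = 0.0853453.
Memoryless: P(X > 8.2+6.2 | X > 8.2) = P(X > 6.2) = e^(−0.0853453·6.2) ≈ 0.589.

0.589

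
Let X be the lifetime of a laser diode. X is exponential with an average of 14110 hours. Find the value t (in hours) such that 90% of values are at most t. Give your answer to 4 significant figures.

32490

The rate is λ = 1/14110 = 0.0000708717 per hour.
Set 1 − e^(−λt) = 0.9, so t = −ln(0.1)/λ = 2.3026/0.0000708717 ≈ 32489.5 hours.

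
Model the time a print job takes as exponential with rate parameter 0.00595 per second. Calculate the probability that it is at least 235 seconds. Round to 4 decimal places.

P(X > 235) = e^(−λ·235) = e^(−1.3982) ≈ 0.2470.

0.2470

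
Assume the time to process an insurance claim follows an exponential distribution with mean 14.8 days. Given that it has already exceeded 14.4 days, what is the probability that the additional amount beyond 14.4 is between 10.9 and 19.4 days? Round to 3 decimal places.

The rate is λ = 1/14.8 = 0.0675676 per day.
Memoryless: the residual past 14.4 is again Exp(λ).
P(10.9 < residual < 19.4) = e^(−λ·10.9) − e^(−λ·19.4) = 0.47879 − 0.26960 ≈ 0.209.

0.209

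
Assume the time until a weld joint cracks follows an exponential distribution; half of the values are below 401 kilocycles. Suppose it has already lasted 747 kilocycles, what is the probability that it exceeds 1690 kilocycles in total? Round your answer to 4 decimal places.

0.1959

For an exponential, median = ln(2)/λ, so λ = ln 2 / 401 = 0.00172855 per kilocycle.
The exponential is memoryless, so the remaining time is again Exp(λ): the condition X > 747 is irrelevant.
P(X > 943) = e^(−1.63) ≈ 0.1959.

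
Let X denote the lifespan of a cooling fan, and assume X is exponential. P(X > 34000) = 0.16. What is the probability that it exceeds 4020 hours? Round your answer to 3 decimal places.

0.805

e^(−λ·34000) = 0.16 ⇒ λ = −ln(0.16)/34000 = 0.0000538995.
P(X > 4020) = e^(−0.0000538995·4020) = e^(−0.21668) ≈ 0.805.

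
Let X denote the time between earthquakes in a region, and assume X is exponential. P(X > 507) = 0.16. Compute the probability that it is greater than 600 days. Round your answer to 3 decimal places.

e^(−λ·507) = 0.16 ⇒ λ = −ln(0.16)/507 = 0.00361456.
P(X > 600) = e^(−0.00361456·600) = e^(−2.1687) ≈ 0.114.

0.114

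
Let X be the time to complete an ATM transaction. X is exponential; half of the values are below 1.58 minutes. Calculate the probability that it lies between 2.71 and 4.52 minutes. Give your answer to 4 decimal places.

0.1669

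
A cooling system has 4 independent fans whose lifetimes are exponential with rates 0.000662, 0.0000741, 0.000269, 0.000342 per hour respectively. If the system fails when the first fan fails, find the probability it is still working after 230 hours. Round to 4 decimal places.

0.7336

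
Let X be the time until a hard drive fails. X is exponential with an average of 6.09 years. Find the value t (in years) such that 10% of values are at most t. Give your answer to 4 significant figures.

0.6416

The rate is λ = 1/6.09 = 0.164204 per year.
Set 1 − e^(−λt) = 0.1, so t = −ln(0.9)/λ = 0.10536/0.164204 ≈ 0.641646 years.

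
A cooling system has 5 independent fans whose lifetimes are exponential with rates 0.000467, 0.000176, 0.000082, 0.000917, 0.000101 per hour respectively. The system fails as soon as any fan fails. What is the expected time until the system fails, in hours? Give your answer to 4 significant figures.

573.7

The time to first failure is exponential with rate Σλ = 0.000467 + 0.000176 + 0.000082 + 0.000917 + 0.000101 = 0.001743.
E[min] = 1/Σλ = 1/0.001743 = 573.723 hours.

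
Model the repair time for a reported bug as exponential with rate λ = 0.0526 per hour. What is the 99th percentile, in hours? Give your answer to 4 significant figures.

Set 1 − e^(−λt) = 0.99, so t = −ln(0.01)/λ = 4.6052/0.0526 ≈ 87.5508 hours.

87.55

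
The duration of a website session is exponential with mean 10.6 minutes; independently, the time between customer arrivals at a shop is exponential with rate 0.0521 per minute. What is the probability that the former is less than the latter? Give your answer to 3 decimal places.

λ_1 = 1/10.6 = 0.0943396, λ_2 = 0.0521.
For independent exponentials, P(the former < the latter) = λ_1/(λ_1+λ_2) = 0.0943396/0.14644 ≈ 0.644.

0.644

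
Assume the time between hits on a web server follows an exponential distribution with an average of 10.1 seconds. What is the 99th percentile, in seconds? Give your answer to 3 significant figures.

The rate is λ = 1/10.1 = 0.0990099 per second.
Set 1 − e^(−λt) = 0.99, so t = −ln(0.01)/λ = 4.6052/0.0990099 ≈ 46.5122 seconds.

46.5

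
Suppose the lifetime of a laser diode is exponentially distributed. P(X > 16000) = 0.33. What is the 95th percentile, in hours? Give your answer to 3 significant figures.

e^(−λ·16000) = 0.33 ⇒ λ = −ln(0.33)/16000 = 0.0000692914.
95th percentile: 1 − e^(−λt) = 0.95, t = −ln(0.05)/λ = 43233.8 hours.

43200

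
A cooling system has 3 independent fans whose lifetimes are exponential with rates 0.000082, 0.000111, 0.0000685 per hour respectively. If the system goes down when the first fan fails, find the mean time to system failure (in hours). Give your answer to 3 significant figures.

3820

The time to first failure is exponential with rate Σλ = 0.000082 + 0.000111 + 0.0000685 = 0.0002615.
E[min] = 1/Σλ = 1/0.0002615 = 3824.09 hours.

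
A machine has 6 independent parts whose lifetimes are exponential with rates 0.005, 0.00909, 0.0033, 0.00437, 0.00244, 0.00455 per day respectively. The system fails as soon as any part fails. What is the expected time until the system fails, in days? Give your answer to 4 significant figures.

34.78

The time to first failure is exponential with rate Σλ = 0.005 + 0.00909 + 0.0033 + 0.00437 + 0.00244 + 0.00455 = 0.02875.
E[min] = 1/Σλ = 1/0.02875 = 34.7826 days.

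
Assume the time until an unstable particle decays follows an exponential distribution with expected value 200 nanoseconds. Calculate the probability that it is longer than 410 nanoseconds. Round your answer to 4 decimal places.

0.1287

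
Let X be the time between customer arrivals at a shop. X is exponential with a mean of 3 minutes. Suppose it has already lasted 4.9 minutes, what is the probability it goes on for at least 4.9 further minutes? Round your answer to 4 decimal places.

The rate is λ = 1/3 = 0.333333 per minute.
The exponential is memoryless, so the remaining time is again Exp(λ): the condition X > 4.9 is irrelevant.
P(X > 4.9) = e^(−1.6333) ≈ 0.1953.

0.1953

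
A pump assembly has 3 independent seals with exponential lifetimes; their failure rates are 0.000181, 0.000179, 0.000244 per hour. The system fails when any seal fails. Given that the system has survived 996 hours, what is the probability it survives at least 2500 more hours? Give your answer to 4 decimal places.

0.2209

Time to first failure ~ Exp(Σλ) with Σλ = 0.000604.
By memorylessness, P(T > 996+2500 | T > 996) = P(T > 2500) = e^(−0.000604·2500) ≈ 0.2209.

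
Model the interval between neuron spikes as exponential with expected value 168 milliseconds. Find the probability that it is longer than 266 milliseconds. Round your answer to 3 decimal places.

The rate is λ = 1/168 = 0.00595238 per millisecond.
P(X > 266) = e^(−λ·266) = e^(−1.5833) ≈ 0.205.

0.205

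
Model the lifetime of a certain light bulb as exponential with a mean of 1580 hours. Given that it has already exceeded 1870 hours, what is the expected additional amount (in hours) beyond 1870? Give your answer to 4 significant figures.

The rate is λ = 1/1580 = 0.000632911 per hour.
By memorylessness, the remaining amount past any threshold is again Exp(λ) with mean 1/λ = 1580 hours.

1580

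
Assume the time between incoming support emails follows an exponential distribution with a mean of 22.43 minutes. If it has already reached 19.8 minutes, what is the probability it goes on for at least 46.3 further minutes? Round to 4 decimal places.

The rate is λ = 1/22.43 = 0.0445831 per minute.
By the memoryless property, P(X > 19.8+46.3 | X > 19.8) = P(X > 46.3).
P(X > 46.3) = e^(−2.0642) ≈ 0.1269.

0.1269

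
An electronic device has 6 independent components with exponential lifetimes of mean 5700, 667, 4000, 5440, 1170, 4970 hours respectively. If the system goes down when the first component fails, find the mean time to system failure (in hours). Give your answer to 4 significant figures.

The first failure time is exponential with rate Σλ_i = 1/5700 + 1/667 + 1/4000 + 1/5440 + 1/1170 + 1/4970 = 0.00316442 per hour.
E[min] = 1/Σλ = 1/0.00316442 = 316.014 hours.

316.0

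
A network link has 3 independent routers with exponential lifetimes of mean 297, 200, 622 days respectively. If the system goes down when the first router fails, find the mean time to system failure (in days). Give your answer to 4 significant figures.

100.3

The first failure time is exponential with rate Σλ_i = 1/297 + 1/200 + 1/622 = 0.00997472 per day.
E[min] = 1/Σλ = 1/0.00997472 = 100.253 days.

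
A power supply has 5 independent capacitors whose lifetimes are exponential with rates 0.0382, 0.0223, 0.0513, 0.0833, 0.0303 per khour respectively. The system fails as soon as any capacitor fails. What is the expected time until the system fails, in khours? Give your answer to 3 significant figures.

4.44

The time to first failure is exponential with rate Σλ = 0.0382 + 0.0223 + 0.0513 + 0.0833 + 0.0303 = 0.2254.
E[min] = 1/Σλ = 1/0.2254 = 4.43656 khours.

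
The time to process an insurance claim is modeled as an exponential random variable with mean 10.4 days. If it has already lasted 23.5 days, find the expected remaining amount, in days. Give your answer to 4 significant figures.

10.40

The rate is λ = 1/10.4 = 0.0961538 per day.
By memorylessness, the remaining amount past any threshold is again Exp(λ) with mean 1/λ = 10.4 days.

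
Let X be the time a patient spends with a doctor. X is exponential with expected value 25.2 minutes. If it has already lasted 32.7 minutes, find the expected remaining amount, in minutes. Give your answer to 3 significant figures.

The rate is λ = 1/25.2 = 0.0396825 per minute.
By memorylessness, the remaining amount past any threshold is again Exp(λ) with mean 1/λ = 25.2 minutes.

25.2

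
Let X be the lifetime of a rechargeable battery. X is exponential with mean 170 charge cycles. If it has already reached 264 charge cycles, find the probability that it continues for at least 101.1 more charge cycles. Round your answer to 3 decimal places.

The rate is λ = 1/170 = 0.00588235 per charge cycle.
P(X > s+t | X > s) = e^(−λ(s+t))/e^(−λs) = e^(−λt), independent of s = 264.
P(X > 101.1) = e^(−0.59471) ≈ 0.552.

0.552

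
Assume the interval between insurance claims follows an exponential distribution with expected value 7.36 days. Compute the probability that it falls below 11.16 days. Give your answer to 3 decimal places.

The rate is λ = 1/7.36 = 0.13587 per day.
P(X ≤ 11.16) = 1 − e^(−λ·11.16) = 1 − e^(−1.5163) ≈ 0.780.

0.780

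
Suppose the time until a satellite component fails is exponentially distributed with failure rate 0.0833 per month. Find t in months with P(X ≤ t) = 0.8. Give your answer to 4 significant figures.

Set 1 − e^(−λt) = 0.8, so t = −ln(0.2)/λ = 1.6094/0.0833 ≈ 19.321 months.

19.32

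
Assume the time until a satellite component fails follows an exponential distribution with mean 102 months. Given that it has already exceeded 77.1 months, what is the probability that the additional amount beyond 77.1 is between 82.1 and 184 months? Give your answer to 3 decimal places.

0.282

The rate is λ = 1/102 = 0.00980392 per month.
Memoryless: the residual past 77.1 is again Exp(λ).
P(82.1 < residual < 184) = e^(−λ·82.1) − e^(−λ·184) = 0.44713 − 0.16465 ≈ 0.282.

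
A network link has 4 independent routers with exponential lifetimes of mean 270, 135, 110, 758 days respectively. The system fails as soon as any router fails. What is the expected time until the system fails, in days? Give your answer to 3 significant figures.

46.5

The first failure time is exponential with rate Σλ_i = 1/270 + 1/135 + 1/110 + 1/758 = 0.0215213 per day.
E[min] = 1/Σλ = 1/0.0215213 = 46.4656 days.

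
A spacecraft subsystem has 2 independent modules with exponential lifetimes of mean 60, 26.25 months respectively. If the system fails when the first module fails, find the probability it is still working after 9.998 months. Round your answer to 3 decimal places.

The first failure time is exponential with rate Σλ_i = 1/60 + 1/26.25 = 0.0547619 per month.
P(min > 9.998) = e^(−0.0547619·9.998) = e^(−0.54751) ≈ 0.578.

0.578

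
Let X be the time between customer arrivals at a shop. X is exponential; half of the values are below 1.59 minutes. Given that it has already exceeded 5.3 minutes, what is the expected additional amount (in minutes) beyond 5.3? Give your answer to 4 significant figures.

2.294

For an exponential, median = ln(2)/λ, so λ = ln 2 / 1.59 = 0.435942 per minute.
By memorylessness, the remaining amount past any threshold is again Exp(λ) with mean 1/λ = 2.29389 minutes.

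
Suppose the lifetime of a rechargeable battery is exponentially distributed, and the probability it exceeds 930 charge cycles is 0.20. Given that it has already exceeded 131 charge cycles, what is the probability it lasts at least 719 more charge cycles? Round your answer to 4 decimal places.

0.2881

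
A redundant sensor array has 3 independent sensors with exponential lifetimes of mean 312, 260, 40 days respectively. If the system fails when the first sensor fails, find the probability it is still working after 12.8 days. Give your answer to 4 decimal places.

0.6635

The first failure time is exponential with rate Σλ_i = 1/312 + 1/260 + 1/40 = 0.0320513 per day.
P(min > 12.8) = e^(−0.0320513·12.8) = e^(−0.41026) ≈ 0.6635.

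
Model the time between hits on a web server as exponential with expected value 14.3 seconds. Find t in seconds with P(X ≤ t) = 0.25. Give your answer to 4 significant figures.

The rate is λ = 1/14.3 = 0.0699301 per second.
Set 1 − e^(−λt) = 0.25, so t = −ln(0.75)/λ = 0.28768/0.0699301 ≈ 4.11385 seconds.

4.114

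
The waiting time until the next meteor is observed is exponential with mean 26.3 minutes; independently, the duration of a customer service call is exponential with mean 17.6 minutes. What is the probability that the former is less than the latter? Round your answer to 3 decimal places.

0.401

λ_1 = 1/26.3 = 0.0380228, λ_2 = 1/17.6 = 0.0568182.
For independent exponentials, P(the former < the latter) = λ_1/(λ_1+λ_2) = 0.0380228/0.094841 ≈ 0.401.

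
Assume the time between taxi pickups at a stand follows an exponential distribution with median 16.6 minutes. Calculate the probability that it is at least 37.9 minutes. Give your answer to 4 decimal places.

0.2055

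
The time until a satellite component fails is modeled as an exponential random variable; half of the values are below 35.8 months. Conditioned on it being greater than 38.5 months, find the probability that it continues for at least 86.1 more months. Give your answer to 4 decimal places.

0.1888

For an exponential, median = ln(2)/λ, so λ = ln 2 / 35.8 = 0.0193617 per month.
By the memoryless property, P(X > 38.5+86.1 | X > 38.5) = P(X > 86.1).
P(X > 86.1) = e^(−1.667) ≈ 0.1888.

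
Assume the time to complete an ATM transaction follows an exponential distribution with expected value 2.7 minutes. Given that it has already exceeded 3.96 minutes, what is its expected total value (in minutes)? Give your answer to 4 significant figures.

6.660

The rate is λ = 1/2.7 = 0.37037 per minute.
By memorylessness, E[X | X > 3.96] = 3.96 + 1/λ = 3.96 + 2.7 = 6.66 minutes.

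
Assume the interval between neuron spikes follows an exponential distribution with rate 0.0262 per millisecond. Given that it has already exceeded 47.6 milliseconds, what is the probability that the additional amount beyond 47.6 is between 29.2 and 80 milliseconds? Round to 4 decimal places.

Memoryless: the residual past 47.6 is again Exp(λ).
P(29.2 < residual < 80) = e^(−λ·29.2) − e^(−λ·80) = 0.46532 − 0.12295 ≈ 0.3424.

0.3424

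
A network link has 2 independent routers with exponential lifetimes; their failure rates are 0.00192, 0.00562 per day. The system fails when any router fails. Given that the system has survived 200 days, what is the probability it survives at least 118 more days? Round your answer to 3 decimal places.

Time to first failure ~ Exp(Σλ) with Σλ = 0.00754.
By memorylessness, P(T > 200+118 | T > 200) = P(T > 118) = e^(−0.00754·118) ≈ 0.411.

0.411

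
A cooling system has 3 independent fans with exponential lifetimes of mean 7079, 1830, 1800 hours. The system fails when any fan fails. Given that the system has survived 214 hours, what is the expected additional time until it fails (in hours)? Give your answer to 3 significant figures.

804

First-failure rate Σλ = 1/7079 + 1/1830 + 1/1800 = 0.00124327.
By memorylessness the expected residual is 1/Σλ = 804.333 hours, regardless of the 214 already elapsed.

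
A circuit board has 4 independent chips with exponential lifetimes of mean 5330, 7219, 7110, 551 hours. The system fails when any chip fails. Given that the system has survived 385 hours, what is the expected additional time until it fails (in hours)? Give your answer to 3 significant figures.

First-failure rate Σλ = 1/5330 + 1/7219 + 1/7110 + 1/551 = 0.00228167.
By memorylessness the expected residual is 1/Σλ = 438.276 hours, regardless of the 385 already elapsed.

438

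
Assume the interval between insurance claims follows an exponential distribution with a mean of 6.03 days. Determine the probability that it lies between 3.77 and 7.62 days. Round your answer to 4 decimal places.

0.2525

The rate is λ = 1/6.03 = 0.165837 per day.
P(3.77 < X < 7.62) = e^(−λ·3.77) − e^(−λ·7.62) = 0.53515 − 0.28261 ≈ 0.2525.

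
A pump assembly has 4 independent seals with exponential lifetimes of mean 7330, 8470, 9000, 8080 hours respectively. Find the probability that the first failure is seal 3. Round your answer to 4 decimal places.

0.2271

Rates: λ_i = 1/mean_i → 0.000136426, 0.000118064, 0.000111111, 0.000123762; Σλ = 0.000489363.
P(seal 3 first) = λ_3/Σλ = 0.000111111/0.000489363 ≈ 0.2271.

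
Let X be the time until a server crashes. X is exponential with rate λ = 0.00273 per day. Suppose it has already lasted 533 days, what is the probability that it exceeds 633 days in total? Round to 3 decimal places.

0.761

The exponential is memoryless, so the remaining time is again Exp(λ): the condition X > 533 is irrelevant.
P(X > 100) = e^(−0.273) ≈ 0.761.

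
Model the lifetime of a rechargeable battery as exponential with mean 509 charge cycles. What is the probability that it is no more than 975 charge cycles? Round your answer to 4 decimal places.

The rate is λ = 1/509 = 0.00196464 per charge cycle.
P(X ≤ 975) = 1 − e^(−λ·975) = 1 − e^(−1.9155) ≈ 0.8527.

0.8527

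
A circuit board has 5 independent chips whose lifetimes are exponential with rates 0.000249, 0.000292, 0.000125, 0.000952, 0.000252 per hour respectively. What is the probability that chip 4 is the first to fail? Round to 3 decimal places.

0.509

The time to first failure is exponential with rate Σλ = 0.000249 + 0.000292 + 0.000125 + 0.000952 + 0.000252 = 0.00187.
P(chip 4 first) = λ_4/Σλ = 0.000952/0.00187 ≈ 0.509.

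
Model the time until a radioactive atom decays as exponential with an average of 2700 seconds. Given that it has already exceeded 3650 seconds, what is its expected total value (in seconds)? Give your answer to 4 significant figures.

6350

The rate is λ = 1/2700 = 0.00037037 per second.
By memorylessness, E[X | X > 3650] = 3650 + 1/λ = 3650 + 2700 = 6350 seconds.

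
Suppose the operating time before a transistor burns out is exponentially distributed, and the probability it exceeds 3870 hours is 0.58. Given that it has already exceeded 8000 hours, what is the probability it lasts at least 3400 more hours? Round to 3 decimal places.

From e^(−λ·3870) = 0.58, λ = −ln(0.58)/3870 = 0.000140756.
Memoryless: P(X > 8000+3400 | X > 8000) = P(X > 3400) = e^(−0.000140756·3400) ≈ 0.620.

0.620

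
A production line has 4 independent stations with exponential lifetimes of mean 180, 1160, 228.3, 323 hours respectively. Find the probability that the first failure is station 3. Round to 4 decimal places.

0.3153

Rates: λ_i = 1/mean_i → 0.00555556, 0.000862069, 0.0043802, 0.00309598; Σλ = 0.0138938.
P(station 3 first) = λ_3/Σλ = 0.0043802/0.0138938 ≈ 0.3153.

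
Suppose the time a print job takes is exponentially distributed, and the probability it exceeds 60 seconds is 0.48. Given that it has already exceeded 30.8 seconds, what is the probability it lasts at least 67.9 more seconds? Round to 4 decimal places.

0.4358

From e^(−λ·60) = 0.48, λ = −ln(0.48)/60 = 0.0122328.
Memoryless: P(X > 30.8+67.9 | X > 30.8) = P(X > 67.9) = e^(−0.0122328·67.9) ≈ 0.4358.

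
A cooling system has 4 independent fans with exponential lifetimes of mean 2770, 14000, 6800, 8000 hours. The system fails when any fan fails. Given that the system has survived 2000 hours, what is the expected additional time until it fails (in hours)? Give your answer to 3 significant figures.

1420

First-failure rate Σλ = 1/2770 + 1/14000 + 1/6800 + 1/8000 = 0.000704498.
By memorylessness the expected residual is 1/Σλ = 1419.45 hours, regardless of the 2000 already elapsed.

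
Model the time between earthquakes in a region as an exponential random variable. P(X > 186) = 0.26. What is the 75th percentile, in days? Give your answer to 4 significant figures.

e^(−λ·186) = 0.26 ⇒ λ = −ln(0.26)/186 = 0.00724233.
75th percentile: 1 − e^(−λt) = 0.75, t = −ln(0.25)/λ = 191.415 days.

191.4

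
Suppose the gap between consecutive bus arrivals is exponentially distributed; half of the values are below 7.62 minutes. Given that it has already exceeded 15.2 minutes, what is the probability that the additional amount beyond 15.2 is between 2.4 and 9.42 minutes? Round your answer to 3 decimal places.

For an exponential, median = ln(2)/λ, so λ = ln 2 / 7.62 = 0.0909642 per minute.
Memoryless: the residual past 15.2 is again Exp(λ).
P(2.4 < residual < 9.42) = e^(−λ·2.4) − e^(−λ·9.42) = 0.80387 − 0.42448 ≈ 0.379.

0.379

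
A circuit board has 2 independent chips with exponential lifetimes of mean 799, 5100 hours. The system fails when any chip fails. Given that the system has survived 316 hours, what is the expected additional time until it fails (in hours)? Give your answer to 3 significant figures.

First-failure rate Σλ = 1/799 + 1/5100 = 0.00144764.
By memorylessness the expected residual is 1/Σλ = 690.778 hours, regardless of the 316 already elapsed.

691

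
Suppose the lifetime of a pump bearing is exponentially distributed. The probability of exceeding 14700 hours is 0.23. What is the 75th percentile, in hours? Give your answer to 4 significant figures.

13870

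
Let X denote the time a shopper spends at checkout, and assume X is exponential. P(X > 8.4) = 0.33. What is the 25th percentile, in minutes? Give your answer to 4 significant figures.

e^(−λ·8.4) = 0.33 ⇒ λ = −ln(0.33)/8.4 = 0.131984.
25th percentile: 1 − e^(−λt) = 0.25, t = −ln(0.75)/λ = 2.17968 minutes.

2.180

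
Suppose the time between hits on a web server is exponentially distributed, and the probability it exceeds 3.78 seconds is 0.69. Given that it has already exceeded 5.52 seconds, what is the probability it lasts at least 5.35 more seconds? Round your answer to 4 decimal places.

0.5914

From e^(−λ·3.78) = 0.69, λ = −ln(0.69)/3.78 = 0.098165.
Memoryless: P(X > 5.52+5.35 | X > 5.52) = P(X > 5.35) = e^(−0.098165·5.35) ≈ 0.5914.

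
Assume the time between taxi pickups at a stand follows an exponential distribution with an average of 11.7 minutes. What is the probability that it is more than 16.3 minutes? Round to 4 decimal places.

0.2483

The rate is λ = 1/11.7 = 0.0854701 per minute.
P(X > 16.3) = e^(−λ·16.3) = e^(−1.3932) ≈ 0.2483.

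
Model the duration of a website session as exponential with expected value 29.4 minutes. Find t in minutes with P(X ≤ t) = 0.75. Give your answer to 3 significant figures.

40.8

The rate is λ = 1/29.4 = 0.0340136 per minute.
Set 1 − e^(−λt) = 0.75, so t = −ln(0.25)/λ = 1.3863/0.0340136 ≈ 40.7571 minutes.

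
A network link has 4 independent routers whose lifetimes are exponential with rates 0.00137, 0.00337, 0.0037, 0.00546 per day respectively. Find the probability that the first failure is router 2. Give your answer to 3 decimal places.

0.242

The time to first failure is exponential with rate Σλ = 0.00137 + 0.00337 + 0.0037 + 0.00546 = 0.0139.
P(router 2 first) = λ_2/Σλ = 0.00337/0.0139 ≈ 0.242.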